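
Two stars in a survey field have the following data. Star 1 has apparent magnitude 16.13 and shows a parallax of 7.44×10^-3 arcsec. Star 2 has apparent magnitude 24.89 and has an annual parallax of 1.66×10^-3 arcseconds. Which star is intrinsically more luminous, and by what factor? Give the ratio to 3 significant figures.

Star 1: d = 1/p = 1/7.44×10^-3″ = 134.4 pc
Star 1: M = m − 5 log₁₀ d + 5 = 16.13 − 5·2.1284 + 5 = 10.488
Star 2: d = 1/p = 1/1.66×10^-3″ = 602.4 pc
Star 2: M = m − 5 log₁₀ d + 5 = 24.89 − 5·2.7799 + 5 = 15.991
ΔM = M_1 − M_2 = 10.488 − (15.991) = -5.503; smaller M is more luminous → Star 1.
L ratio = 10^(0.4 |ΔM|) = 10^2.201 = 158.9

Star 1 is more luminous, by a factor of 159.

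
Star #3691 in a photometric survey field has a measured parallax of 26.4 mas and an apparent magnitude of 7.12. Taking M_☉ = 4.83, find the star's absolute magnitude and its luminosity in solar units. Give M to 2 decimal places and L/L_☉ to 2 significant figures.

M ≈ 4.23; L/L_☉ ≈ 1.7

d = 1/p = 1000/26.4 mas = 37.88 pc
M = m − 5 log₁₀ d + 5 = 7.12 − 5·1.5784 + 5 = 4.228
M − M_☉ = 4.228 − 4.83 = -0.602
L/L_☉ = 10^(−0.4 × -0.602) = 1.741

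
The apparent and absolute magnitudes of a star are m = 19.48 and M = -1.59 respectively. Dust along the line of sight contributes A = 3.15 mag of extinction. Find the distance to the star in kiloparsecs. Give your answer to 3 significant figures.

m − M = 5 log₁₀(d/10 pc) + A  ⇒  19.48 − (-1.59) − 3.15 = 5 log₁₀(d/10)
17.920 = 5 log₁₀(d/10)
log₁₀ d = (m − M − A)/5 + 1 = 4.5840
d = 10^4.5840 = 38370 pc
= 38.37 kpc

d ≈ 38.4 kpc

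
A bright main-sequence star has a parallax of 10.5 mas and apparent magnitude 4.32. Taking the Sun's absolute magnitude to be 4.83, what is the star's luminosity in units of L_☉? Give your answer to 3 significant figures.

d = 1/p = 1000/10.5 mas = 95.24 pc
M = m − 5 log₁₀ d + 5 = 4.32 − 5·1.9788 + 5 = -0.574
M − M_☉ = -0.574 − 4.83 = -5.404
L/L_☉ = 10^(−0.4 × -5.404) = 145.1

L/L_☉ ≈ 145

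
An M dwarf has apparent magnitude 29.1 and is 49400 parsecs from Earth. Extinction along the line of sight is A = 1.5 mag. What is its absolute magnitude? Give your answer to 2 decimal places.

M ≈ 9.13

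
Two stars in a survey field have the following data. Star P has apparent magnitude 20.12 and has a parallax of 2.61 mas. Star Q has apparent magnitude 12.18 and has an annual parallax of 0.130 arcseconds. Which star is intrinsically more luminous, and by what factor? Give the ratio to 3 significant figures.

Star P is more luminous, by a factor of 1.65.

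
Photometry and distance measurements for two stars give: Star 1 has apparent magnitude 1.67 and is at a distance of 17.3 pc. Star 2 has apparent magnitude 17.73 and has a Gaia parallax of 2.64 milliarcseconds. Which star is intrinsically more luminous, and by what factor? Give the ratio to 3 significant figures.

Star 1 is more luminous, by a factor of 5540.

Star 1: M = m − 5 log₁₀ d + 5 = 1.67 − 5·1.2380 + 5 = 0.480
Star 2: p = 2.64 mas = 2.64×10^-3″ → d = 1/p = 378.8 pc
Star 2: M = m − 5 log₁₀ d + 5 = 17.73 − 5·2.5784 + 5 = 9.838
ΔM = M_1 − M_2 = 0.480 − (9.838) = -9.358; smaller M is more luminous → Star 1.
L ratio = 10^(0.4 |ΔM|) = 10^3.743 = 5537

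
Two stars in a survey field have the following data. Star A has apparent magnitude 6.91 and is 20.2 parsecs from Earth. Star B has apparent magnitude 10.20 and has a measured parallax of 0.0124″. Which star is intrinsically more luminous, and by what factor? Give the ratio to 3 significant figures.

Star A is more luminous, by a factor of 1.30.

Star A: M = m − 5 log₁₀ d + 5 = 6.91 − 5·1.3054 + 5 = 5.383
Star B: d = 1/p = 1/0.0124″ = 80.65 pc
Star B: M = m − 5 log₁₀ d + 5 = 10.20 − 5·1.9066 + 5 = 5.667
ΔM = M_A − M_B = 5.383 − (5.667) = -0.284; smaller M is more luminous → Star A.
L ratio = 10^(0.4 |ΔM|) = 10^0.114 = 1.299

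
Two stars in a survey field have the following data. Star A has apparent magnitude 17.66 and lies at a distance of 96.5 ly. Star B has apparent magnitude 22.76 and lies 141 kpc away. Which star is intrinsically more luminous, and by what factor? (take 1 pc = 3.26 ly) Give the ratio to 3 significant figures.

Star B is more luminous, by a factor of 207000.

Star A: d = 96.5 ly / 3.26 = 29.60 pc
Star A: M = m − 5 log₁₀ d + 5 = 17.66 − 5·1.4713 + 5 = 15.303
Star B: d = 141 kpc = 141000 pc
Star B: M = m − 5 log₁₀ d + 5 = 22.76 − 5·5.1492 + 5 = 2.014
ΔM = M_A − M_B = 15.303 − (2.014) = 13.290; smaller M is more luminous → Star B.
L ratio = 10^(0.4 |ΔM|) = 10^5.316 = 206900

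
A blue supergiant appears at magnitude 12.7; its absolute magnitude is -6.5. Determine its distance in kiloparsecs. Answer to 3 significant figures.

d ≈ 69.2 kpc

Distance modulus: m − M = 12.7 − (-6.5) = 19.200
m − M = 5 log₁₀ d − 5
log₁₀ d = (m − M)/5 + 1 = 4.8400
d = 10^4.8400 = 69180 pc
= 69.18 kpc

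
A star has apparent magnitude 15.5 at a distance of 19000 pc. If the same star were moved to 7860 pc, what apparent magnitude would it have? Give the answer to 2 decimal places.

Flux ∝ 1/d², so Δm = 5 log₁₀(d₂/d₁) = 5 log₁₀(7860/19000) = -1.917
m₂ = m₁ + Δm = 15.5 + (-1.917) = 13.583

m ≈ 13.58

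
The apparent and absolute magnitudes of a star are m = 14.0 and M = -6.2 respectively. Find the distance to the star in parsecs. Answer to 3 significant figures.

d ≈ 110000 pc

Distance modulus: m − M = 14.0 − (-6.2) = 20.200
m − M = 5 log₁₀ d − 5
log₁₀ d = (m − M)/5 + 1 = 5.0400
d = 10^5.0400 = 109600 pc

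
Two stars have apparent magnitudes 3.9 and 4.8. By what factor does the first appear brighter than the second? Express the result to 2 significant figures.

Magnitude difference = -0.9
Flux ratio = 10^(−0.4 Δm) = 10^(−0.4 × -0.9) = 10^0.360 = 2.291

2.3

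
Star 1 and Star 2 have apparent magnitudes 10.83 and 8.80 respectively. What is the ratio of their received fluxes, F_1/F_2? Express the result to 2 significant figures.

F_1/F_2 ≈ 0.15

Δm = 10.83 − (8.80) = 2.03
Flux ratio = 10^(−0.4 Δm) = 10^(−0.4 × 2.03) = 10^-0.812 = 0.1542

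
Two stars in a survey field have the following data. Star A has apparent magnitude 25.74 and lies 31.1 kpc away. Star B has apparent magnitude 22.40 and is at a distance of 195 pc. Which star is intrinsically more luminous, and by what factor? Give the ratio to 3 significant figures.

Star A is more luminous, by a factor of 1170.

Star A: d = 31.1 kpc = 31100 pc
Star A: M = m − 5 log₁₀ d + 5 = 25.74 − 5·4.4928 + 5 = 8.276
Star B: M = m − 5 log₁₀ d + 5 = 22.40 − 5·2.2900 + 5 = 15.950
ΔM = M_A − M_B = 8.276 − (15.950) = -7.674; smaller M is more luminous → Star A.
L ratio = 10^(0.4 |ΔM|) = 10^3.069 = 1173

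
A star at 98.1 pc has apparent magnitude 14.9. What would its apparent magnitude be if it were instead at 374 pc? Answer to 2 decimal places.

Flux ∝ 1/d², so Δm = 5 log₁₀(d₂/d₁) = 5 log₁₀(374/98.1) = 2.906
m₂ = m₁ + Δm = 14.9 + (2.906) = 17.806

m ≈ 17.81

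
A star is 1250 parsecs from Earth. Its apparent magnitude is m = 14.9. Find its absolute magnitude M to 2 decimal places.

5 log₁₀(d/10 pc) = 5 log₁₀(1250) − 5 = 10.485
M = m − 5 log₁₀(d/10) = 14.9 − 10.485 = 4.415

M ≈ 4.42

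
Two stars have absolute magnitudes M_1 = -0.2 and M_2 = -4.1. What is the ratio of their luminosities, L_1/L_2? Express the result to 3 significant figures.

ΔM = M_1 − M_2 = 3.9
L_1/L_2 = 10^(−0.4 ΔM) = 10^-1.560 = 0.02754

L_1/L_2 ≈ 0.0275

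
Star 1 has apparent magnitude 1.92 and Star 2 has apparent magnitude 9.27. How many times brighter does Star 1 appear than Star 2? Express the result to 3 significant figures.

Δm = 1.92 − (9.27) = -7.35
Flux ratio = 10^(−0.4 Δm) = 10^(−0.4 × -7.35) = 10^2.940 = 871.0

871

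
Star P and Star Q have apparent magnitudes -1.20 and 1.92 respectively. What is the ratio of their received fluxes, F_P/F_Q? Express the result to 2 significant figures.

F_P/F_Q ≈ 18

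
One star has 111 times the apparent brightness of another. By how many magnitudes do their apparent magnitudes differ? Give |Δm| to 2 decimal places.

Pogson: Δm = −2.5 log₁₀(ratio) = −2.5 log₁₀(111) = −2.5 × 2.0453 = -5.113

|Δm| ≈ 5.11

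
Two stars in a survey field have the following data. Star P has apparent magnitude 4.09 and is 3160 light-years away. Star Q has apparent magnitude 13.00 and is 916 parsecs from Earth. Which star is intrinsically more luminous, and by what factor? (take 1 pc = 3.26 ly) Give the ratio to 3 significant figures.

Star P: d = 3160 ly / 3.26 = 969.3 pc
Star P: M = m − 5 log₁₀ d + 5 = 4.09 − 5·2.9865 + 5 = -5.842
Star Q: M = m − 5 log₁₀ d + 5 = 13.00 − 5·2.9619 + 5 = 3.191
ΔM = M_P − M_Q = -5.842 − (3.191) = -9.033; smaller M is more luminous → Star P.
L ratio = 10^(0.4 |ΔM|) = 10^3.613 = 4103

Star P is more luminous, by a factor of 4100.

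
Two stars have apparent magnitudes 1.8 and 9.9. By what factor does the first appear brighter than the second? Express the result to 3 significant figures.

1740

Magnitude difference = -8.1
Flux ratio = 10^(−0.4 Δm) = 10^(−0.4 × -8.1) = 10^3.240 = 1738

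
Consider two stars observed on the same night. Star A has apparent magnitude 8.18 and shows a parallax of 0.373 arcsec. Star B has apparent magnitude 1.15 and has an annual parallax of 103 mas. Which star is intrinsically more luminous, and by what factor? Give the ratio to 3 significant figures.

Star A: d = 1/p = 1/0.373″ = 2.681 pc
Star A: M = m − 5 log₁₀ d + 5 = 8.18 − 5·0.4283 + 5 = 11.039
Star B: p = 103 mas = 0.103″ → d = 1/p = 9.709 pc
Star B: M = m − 5 log₁₀ d + 5 = 1.15 − 5·0.9872 + 5 = 1.214
ΔM = M_A − M_B = 11.039 − (1.214) = 9.824; smaller M is more luminous → Star B.
L ratio = 10^(0.4 |ΔM|) = 10^3.930 = 8506

Star B is more luminous, by a factor of 8510.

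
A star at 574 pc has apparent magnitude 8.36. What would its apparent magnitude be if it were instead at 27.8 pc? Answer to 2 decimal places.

Flux ∝ 1/d², so Δm = 5 log₁₀(d₂/d₁) = 5 log₁₀(27.8/574) = -6.574
m₂ = m₁ + Δm = 8.36 + (-6.574) = 1.786

m ≈ 1.79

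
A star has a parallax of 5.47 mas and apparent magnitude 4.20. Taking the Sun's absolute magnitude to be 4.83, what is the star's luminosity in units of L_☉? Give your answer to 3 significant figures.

L/L_☉ ≈ 597

d = 1/p = 1000/5.47 mas = 182.8 pc
M = m − 5 log₁₀ d + 5 = 4.20 − 5·2.2620 + 5 = -2.110
M − M_☉ = -2.110 − 4.83 = -6.940
L/L_☉ = 10^(−0.4 × -6.940) = 597.1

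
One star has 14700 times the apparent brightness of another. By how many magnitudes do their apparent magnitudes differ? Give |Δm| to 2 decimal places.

Pogson: Δm = −2.5 log₁₀(ratio) = −2.5 log₁₀(14700) = −2.5 × 4.1673 = -10.418

|Δm| ≈ 10.42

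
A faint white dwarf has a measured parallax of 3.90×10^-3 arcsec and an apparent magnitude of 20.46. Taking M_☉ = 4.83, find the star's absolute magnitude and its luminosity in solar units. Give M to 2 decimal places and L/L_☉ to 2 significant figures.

M ≈ 13.42; L/L_☉ ≈ 3.7×10^-4

d = 1/p = 1/3.90×10^-3″ = 256.4 pc
M = m − 5 log₁₀ d + 5 = 20.46 − 5·2.4089 + 5 = 13.415
M − M_☉ = 13.415 − 4.83 = 8.585
L/L_☉ = 10^(−0.4 × 8.585) = 3.680×10^-4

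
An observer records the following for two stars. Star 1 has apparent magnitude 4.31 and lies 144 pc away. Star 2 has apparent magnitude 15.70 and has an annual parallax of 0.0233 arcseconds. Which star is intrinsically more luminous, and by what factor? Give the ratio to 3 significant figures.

Star 1 is more luminous, by a factor of 405000.

Star 1: M = m − 5 log₁₀ d + 5 = 4.31 − 5·2.1584 + 5 = -1.482
Star 2: d = 1/p = 1/0.0233″ = 42.92 pc
Star 2: M = m − 5 log₁₀ d + 5 = 15.70 − 5·1.6326 + 5 = 12.537
ΔM = M_1 − M_2 = -1.482 − (12.537) = -14.019; smaller M is more luminous → Star 1.
L ratio = 10^(0.4 |ΔM|) = 10^5.607 = 405000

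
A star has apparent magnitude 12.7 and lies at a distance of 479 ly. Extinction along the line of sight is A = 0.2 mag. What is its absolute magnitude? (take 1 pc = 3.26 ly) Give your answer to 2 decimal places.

M ≈ 6.66

d = 479 ly / 3.26 = 146.9 pc
5 log₁₀(d/10 pc) = 5 log₁₀(146.9) − 5 = 5.836
M = m − 5 log₁₀(d/10) − A = 12.7 − 5.836 − 0.2 = 6.664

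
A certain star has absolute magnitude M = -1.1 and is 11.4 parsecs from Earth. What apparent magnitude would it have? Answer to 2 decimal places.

m ≈ -0.82

m = M + 5 log₁₀ d − 5 = -1.1 + 5·1.0569 − 5 = -0.815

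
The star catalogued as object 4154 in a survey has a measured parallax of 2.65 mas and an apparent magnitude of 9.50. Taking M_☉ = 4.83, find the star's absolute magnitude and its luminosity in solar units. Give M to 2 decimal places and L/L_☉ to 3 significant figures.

d = 1/p = 1000/2.65 mas = 377.4 pc
M = m − 5 log₁₀ d + 5 = 9.50 − 5·2.5768 + 5 = 1.616
M − M_☉ = 1.616 − 4.83 = -3.214
L/L_☉ = 10^(−0.4 × -3.214) = 19.30

M ≈ 1.62; L/L_☉ ≈ 19.3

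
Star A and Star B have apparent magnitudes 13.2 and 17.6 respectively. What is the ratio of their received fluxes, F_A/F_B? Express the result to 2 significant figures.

F_A/F_B ≈ 58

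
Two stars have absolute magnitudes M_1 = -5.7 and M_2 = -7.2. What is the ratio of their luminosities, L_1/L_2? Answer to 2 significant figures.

ΔM = M_1 − M_2 = 1.5
L_1/L_2 = 10^(−0.4 ΔM) = 10^-0.600 = 0.2512

L_1/L_2 ≈ 0.25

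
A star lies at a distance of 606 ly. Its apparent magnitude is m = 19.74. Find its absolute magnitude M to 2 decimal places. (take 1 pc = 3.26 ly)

d = 606 ly / 3.26 = 185.9 pc
5 log₁₀(d/10 pc) = 5 log₁₀(185.9) − 5 = 6.346
M = m − 5 log₁₀(d/10) = 19.74 − 6.346 = 13.394

M ≈ 13.39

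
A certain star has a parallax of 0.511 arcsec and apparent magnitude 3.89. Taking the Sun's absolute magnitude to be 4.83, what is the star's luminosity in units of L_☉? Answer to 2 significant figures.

L/L_☉ ≈ 0.091

d = 1/p = 1/0.511″ = 1.957 pc
M = m − 5 log₁₀ d + 5 = 3.89 − 5·0.2916 + 5 = 7.432
M − M_☉ = 7.432 − 4.83 = 2.602
L/L_☉ = 10^(−0.4 × 2.602) = 0.09102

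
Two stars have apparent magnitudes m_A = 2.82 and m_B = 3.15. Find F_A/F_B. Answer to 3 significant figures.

Δm = 2.82 − (3.15) = -0.33
Flux ratio = 10^(−0.4 Δm) = 10^(−0.4 × -0.33) = 10^0.132 = 1.355

F_A/F_B ≈ 1.36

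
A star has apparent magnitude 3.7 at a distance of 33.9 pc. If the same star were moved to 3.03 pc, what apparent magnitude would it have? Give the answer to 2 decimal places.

m ≈ -1.54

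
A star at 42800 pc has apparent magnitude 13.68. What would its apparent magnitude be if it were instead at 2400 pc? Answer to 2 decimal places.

m ≈ 7.42

Flux ∝ 1/d², so Δm = 5 log₁₀(d₂/d₁) = 5 log₁₀(2400/42800) = -6.256
m₂ = m₁ + Δm = 13.68 + (-6.256) = 7.424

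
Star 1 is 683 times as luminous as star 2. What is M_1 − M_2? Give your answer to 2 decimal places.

M_1 − M_2 ≈ -7.09

Pogson: ΔM = −2.5 log₁₀(ratio) = −2.5 log₁₀(683) = −2.5 × 2.8344 = -7.086
Star 1 is brighter, so it has the smaller magnitude: the difference is negative.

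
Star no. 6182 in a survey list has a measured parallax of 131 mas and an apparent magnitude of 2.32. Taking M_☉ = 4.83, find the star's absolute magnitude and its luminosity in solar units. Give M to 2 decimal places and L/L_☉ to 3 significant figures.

M ≈ 2.91; L/L_☉ ≈ 5.88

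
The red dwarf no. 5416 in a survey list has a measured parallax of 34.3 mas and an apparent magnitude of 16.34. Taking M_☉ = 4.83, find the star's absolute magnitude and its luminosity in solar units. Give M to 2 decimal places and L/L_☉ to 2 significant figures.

d = 1/p = 1000/34.3 mas = 29.15 pc
M = m − 5 log₁₀ d + 5 = 16.34 − 5·1.4647 + 5 = 14.016
M − M_☉ = 14.016 − 4.83 = 9.186
L/L_☉ = 10^(−0.4 × 9.186) = 2.115×10^-4

M ≈ 14.02; L/L_☉ ≈ 2.1×10^-4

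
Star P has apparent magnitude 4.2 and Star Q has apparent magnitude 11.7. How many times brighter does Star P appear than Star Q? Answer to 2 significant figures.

Magnitude difference = -7.5
Flux ratio = 10^(−0.4 Δm) = 10^(−0.4 × -7.5) = 10^3.000 = 1000

1000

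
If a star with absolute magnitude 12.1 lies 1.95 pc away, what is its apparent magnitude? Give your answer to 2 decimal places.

m ≈ 8.55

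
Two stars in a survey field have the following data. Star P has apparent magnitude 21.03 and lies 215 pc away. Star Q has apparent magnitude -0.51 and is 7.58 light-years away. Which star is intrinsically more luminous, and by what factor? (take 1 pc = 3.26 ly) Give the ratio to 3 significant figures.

Star P: M = m − 5 log₁₀ d + 5 = 21.03 − 5·2.3324 + 5 = 14.368
Star Q: d = 7.58 ly / 3.26 = 2.325 pc
Star Q: M = m − 5 log₁₀ d + 5 = -0.51 − 5·0.3665 + 5 = 2.658
ΔM = M_P − M_Q = 14.368 − (2.658) = 11.710; smaller M is more luminous → Star Q.
L ratio = 10^(0.4 |ΔM|) = 10^4.684 = 48310

Star Q is more luminous, by a factor of 48300.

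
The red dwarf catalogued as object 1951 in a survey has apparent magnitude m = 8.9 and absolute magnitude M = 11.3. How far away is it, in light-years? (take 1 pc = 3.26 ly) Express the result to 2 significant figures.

d ≈ 11 ly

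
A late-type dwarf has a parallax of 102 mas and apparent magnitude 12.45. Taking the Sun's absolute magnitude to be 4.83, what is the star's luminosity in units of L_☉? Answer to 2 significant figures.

L/L_☉ ≈ 8.6×10^-4

d = 1/p = 1000/102 mas = 9.804 pc
M = m − 5 log₁₀ d + 5 = 12.45 − 5·0.9914 + 5 = 12.493
M − M_☉ = 12.493 − 4.83 = 7.663
L/L_☉ = 10^(−0.4 × 7.663) = 8.606×10^-4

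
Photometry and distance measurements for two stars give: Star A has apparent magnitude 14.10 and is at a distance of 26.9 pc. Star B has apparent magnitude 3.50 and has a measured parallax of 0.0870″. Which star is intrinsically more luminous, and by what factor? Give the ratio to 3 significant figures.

Star A: M = m − 5 log₁₀ d + 5 = 14.10 − 5·1.4298 + 5 = 11.951
Star B: d = 1/p = 1/0.0870″ = 11.49 pc
Star B: M = m − 5 log₁₀ d + 5 = 3.50 − 5·1.0605 + 5 = 3.198
ΔM = M_A − M_B = 11.951 − (3.198) = 8.754; smaller M is more luminous → Star B.
L ratio = 10^(0.4 |ΔM|) = 10^3.501 = 3173

Star B is more luminous, by a factor of 3170.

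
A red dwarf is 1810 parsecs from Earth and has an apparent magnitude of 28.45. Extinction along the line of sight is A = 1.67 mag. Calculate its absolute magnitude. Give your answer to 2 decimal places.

M ≈ 15.49

5 log₁₀(d/10 pc) = 5 log₁₀(1810) − 5 = 11.288
M = m − 5 log₁₀(d/10) − A = 28.45 − 11.288 − 1.67 = 15.492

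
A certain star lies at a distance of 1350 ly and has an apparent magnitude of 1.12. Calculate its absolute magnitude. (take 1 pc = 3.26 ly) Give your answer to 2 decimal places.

M ≈ -6.97

d = 1350 ly / 3.26 = 414.1 pc
5 log₁₀(d/10 pc) = 5 log₁₀(414.1) − 5 = 8.086
M = m − 5 log₁₀(d/10) = 1.12 − 8.086 = -6.966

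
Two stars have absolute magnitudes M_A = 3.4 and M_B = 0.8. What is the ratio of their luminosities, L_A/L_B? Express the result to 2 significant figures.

L_A/L_B ≈ 0.091

ΔM = M_A − M_B = 2.6
L_A/L_B = 10^(−0.4 ΔM) = 10^-1.040 = 0.09120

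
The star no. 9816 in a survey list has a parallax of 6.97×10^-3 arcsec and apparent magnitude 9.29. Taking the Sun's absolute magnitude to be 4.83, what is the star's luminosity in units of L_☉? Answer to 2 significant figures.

d = 1/p = 1/6.97×10^-3″ = 143.5 pc
M = m − 5 log₁₀ d + 5 = 9.29 − 5·2.1568 + 5 = 3.506
M − M_☉ = 3.506 − 4.83 = -1.324
L/L_☉ = 10^(−0.4 × -1.324) = 3.385

L/L_☉ ≈ 3.4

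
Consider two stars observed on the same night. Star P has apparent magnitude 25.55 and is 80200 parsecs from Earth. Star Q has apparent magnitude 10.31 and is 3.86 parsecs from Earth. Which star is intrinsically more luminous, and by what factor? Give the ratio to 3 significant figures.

Star P is more luminous, by a factor of 346.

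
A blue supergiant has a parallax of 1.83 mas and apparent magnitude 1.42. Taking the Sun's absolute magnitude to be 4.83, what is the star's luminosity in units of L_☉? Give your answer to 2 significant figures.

L/L_☉ ≈ 69000

d = 1/p = 1000/1.83 mas = 546.4 pc
M = m − 5 log₁₀ d + 5 = 1.42 − 5·2.7375 + 5 = -7.268
M − M_☉ = -7.268 − 4.83 = -12.098
L/L_☉ = 10^(−0.4 × -12.098) = 69040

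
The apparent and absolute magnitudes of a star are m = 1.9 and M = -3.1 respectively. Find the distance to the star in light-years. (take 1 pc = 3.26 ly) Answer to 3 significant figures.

μ = m − M = 5.000
m − M = 5 log₁₀ d − 5
log₁₀ d = (m − M)/5 + 1 = 2.0000
d = 10^2.0000 = 100.0 pc
= 326.0 ly

d ≈ 326 ly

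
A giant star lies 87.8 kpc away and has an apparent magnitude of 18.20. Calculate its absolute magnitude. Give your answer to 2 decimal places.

d = 87.8 kpc = 87800 pc
5 log₁₀(d/10 pc) = 5 log₁₀(87800) − 5 = 19.717
M = m − 5 log₁₀(d/10) = 18.20 − 19.717 = -1.517

M ≈ -1.52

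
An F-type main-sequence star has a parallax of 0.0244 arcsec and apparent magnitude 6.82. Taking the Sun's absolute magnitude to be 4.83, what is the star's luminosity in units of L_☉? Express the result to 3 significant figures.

L/L_☉ ≈ 2.69

d = 1/p = 1/0.0244″ = 40.98 pc
M = m − 5 log₁₀ d + 5 = 6.82 − 5·1.6126 + 5 = 3.757
M − M_☉ = 3.757 − 4.83 = -1.073
L/L_☉ = 10^(−0.4 × -1.073) = 2.687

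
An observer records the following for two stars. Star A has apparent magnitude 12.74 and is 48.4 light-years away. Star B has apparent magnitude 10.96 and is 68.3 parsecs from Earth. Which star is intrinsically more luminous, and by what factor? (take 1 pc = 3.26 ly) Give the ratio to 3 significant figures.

Star B is more luminous, by a factor of 109.

Star A: d = 48.4 ly / 3.26 = 14.85 pc
Star A: M = m − 5 log₁₀ d + 5 = 12.74 − 5·1.1716 + 5 = 11.882
Star B: M = m − 5 log₁₀ d + 5 = 10.96 − 5·1.8344 + 5 = 6.788
ΔM = M_A − M_B = 11.882 − (6.788) = 5.094; smaller M is more luminous → Star B.
L ratio = 10^(0.4 |ΔM|) = 10^2.038 = 109.0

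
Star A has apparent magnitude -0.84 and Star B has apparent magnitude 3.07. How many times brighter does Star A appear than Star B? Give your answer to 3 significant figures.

Magnitude difference = -3.91
Flux ratio = 10^(−0.4 Δm) = 10^(−0.4 × -3.91) = 10^1.564 = 36.64

36.6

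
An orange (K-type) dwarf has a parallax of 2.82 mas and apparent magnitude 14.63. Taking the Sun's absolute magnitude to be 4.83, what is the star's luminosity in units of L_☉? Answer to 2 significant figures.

L/L_☉ ≈ 0.15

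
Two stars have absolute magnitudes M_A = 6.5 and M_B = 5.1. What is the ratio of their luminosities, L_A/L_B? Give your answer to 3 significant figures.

L_A/L_B ≈ 0.275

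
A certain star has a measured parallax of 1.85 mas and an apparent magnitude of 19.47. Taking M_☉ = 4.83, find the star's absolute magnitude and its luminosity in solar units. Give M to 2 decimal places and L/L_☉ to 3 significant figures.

M ≈ 10.81; L/L_☉ ≈ 4.07×10^-3

d = 1/p = 1000/1.85 mas = 540.5 pc
M = m − 5 log₁₀ d + 5 = 19.47 − 5·2.7328 + 5 = 10.806
M − M_☉ = 10.806 − 4.83 = 5.976
L/L_☉ = 10^(−0.4 × 5.976) = 4.071×10^-3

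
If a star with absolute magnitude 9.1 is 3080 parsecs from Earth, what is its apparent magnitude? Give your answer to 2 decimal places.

m = M + 5 log₁₀ d − 5 = 9.1 + 5·3.4886 − 5 = 21.543

m ≈ 21.54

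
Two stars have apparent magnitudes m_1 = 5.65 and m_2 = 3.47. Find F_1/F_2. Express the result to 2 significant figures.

Magnitude difference = 2.18
Flux ratio = 10^(−0.4 Δm) = 10^(−0.4 × 2.18) = 10^-0.872 = 0.1343

F_1/F_2 ≈ 0.13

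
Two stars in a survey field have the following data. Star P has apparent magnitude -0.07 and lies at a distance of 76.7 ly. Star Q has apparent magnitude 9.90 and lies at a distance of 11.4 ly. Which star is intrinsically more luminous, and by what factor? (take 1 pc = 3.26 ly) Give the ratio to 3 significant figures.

Star P is more luminous, by a factor of 440000.

Star P: d = 76.7 ly / 3.26 = 23.53 pc
Star P: M = m − 5 log₁₀ d + 5 = -0.07 − 5·1.3716 + 5 = -1.928
Star Q: d = 11.4 ly / 3.26 = 3.497 pc
Star Q: M = m − 5 log₁₀ d + 5 = 9.90 − 5·0.5437 + 5 = 12.182
ΔM = M_P − M_Q = -1.928 − (12.182) = -14.109; smaller M is more luminous → Star P.
L ratio = 10^(0.4 |ΔM|) = 10^5.644 = 440300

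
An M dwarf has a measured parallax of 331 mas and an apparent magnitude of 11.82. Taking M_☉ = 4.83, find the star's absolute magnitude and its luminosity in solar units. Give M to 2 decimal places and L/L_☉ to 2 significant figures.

d = 1/p = 1000/331 mas = 3.021 pc
M = m − 5 log₁₀ d + 5 = 11.82 − 5·0.4802 + 5 = 14.419
M − M_☉ = 14.419 − 4.83 = 9.589
L/L_☉ = 10^(−0.4 × 9.589) = 1.460×10^-4

M ≈ 14.42; L/L_☉ ≈ 1.5×10^-4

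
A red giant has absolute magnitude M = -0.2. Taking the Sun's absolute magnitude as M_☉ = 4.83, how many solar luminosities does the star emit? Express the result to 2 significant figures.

L/L_☉ ≈ 100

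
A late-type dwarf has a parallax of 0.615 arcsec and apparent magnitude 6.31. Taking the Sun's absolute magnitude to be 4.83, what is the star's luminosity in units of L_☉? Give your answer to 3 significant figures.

L/L_☉ ≈ 6.76×10^-3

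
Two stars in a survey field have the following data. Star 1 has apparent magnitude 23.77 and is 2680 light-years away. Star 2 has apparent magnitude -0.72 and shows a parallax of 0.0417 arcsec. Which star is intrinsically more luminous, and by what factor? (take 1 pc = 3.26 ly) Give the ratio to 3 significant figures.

Star 1: d = 2680 ly / 3.26 = 822.1 pc
Star 1: M = m − 5 log₁₀ d + 5 = 23.77 − 5·2.9149 + 5 = 14.195
Star 2: d = 1/p = 1/0.0417″ = 23.98 pc
Star 2: M = m − 5 log₁₀ d + 5 = -0.72 − 5·1.3799 + 5 = -2.619
ΔM = M_1 − M_2 = 14.195 − (-2.619) = 16.815; smaller M is more luminous → Star 2.
L ratio = 10^(0.4 |ΔM|) = 10^6.726 = 5.320×10^6

Star 2 is more luminous, by a factor of 5.32×10^6.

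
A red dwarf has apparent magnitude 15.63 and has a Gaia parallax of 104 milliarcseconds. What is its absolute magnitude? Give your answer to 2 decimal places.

M ≈ 15.72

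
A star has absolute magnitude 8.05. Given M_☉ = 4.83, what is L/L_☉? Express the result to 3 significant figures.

M − M_☉ = 8.05 − 4.83 = 3.220
L/L_☉ = 10^(−0.4 (M − M_☉)) = 10^-1.288 = 0.05152

L/L_☉ ≈ 0.0515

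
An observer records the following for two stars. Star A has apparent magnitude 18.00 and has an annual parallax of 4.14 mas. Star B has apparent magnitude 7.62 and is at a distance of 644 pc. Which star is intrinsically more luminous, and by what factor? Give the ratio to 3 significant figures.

Star B is more luminous, by a factor of 101000.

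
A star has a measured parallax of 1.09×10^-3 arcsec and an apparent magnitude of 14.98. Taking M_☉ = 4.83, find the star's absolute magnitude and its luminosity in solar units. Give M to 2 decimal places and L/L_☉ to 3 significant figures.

M ≈ 5.17; L/L_☉ ≈ 0.733

d = 1/p = 1/1.09×10^-3″ = 917.4 pc
M = m − 5 log₁₀ d + 5 = 14.98 − 5·2.9626 + 5 = 5.167
M − M_☉ = 5.167 − 4.83 = 0.337
L/L_☉ = 10^(−0.4 × 0.337) = 0.7331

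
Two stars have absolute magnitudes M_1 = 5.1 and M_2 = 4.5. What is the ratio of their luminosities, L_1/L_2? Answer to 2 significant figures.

L_1/L_2 ≈ 0.58

ΔM = M_1 − M_2 = 0.6
L_1/L_2 = 10^(−0.4 ΔM) = 10^-0.240 = 0.5754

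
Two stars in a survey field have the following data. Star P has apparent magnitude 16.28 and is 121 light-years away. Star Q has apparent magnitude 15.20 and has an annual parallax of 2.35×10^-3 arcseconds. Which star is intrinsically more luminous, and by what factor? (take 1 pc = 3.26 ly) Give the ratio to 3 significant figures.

Star Q is more luminous, by a factor of 355.

Star P: d = 121 ly / 3.26 = 37.12 pc
Star P: M = m − 5 log₁₀ d + 5 = 16.28 − 5·1.5696 + 5 = 13.432
Star Q: d = 1/p = 1/2.35×10^-3″ = 425.5 pc
Star Q: M = m − 5 log₁₀ d + 5 = 15.20 − 5·2.6289 + 5 = 7.055
ΔM = M_P − M_Q = 13.432 − (7.055) = 6.377; smaller M is more luminous → Star Q.
L ratio = 10^(0.4 |ΔM|) = 10^2.551 = 355.4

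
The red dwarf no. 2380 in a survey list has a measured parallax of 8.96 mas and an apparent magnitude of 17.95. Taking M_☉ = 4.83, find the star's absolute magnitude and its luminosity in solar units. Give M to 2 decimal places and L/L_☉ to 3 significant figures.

M ≈ 12.71; L/L_☉ ≈ 7.04×10^-4

d = 1/p = 1000/8.96 mas = 111.6 pc
M = m − 5 log₁₀ d + 5 = 17.95 − 5·2.0477 + 5 = 12.712
M − M_☉ = 12.712 − 4.83 = 7.882
L/L_☉ = 10^(−0.4 × 7.882) = 7.037×10^-4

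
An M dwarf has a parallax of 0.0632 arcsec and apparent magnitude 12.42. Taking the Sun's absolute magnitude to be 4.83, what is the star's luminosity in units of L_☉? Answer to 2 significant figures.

d = 1/p = 1/0.0632″ = 15.82 pc
M = m − 5 log₁₀ d + 5 = 12.42 − 5·1.1993 + 5 = 11.424
M − M_☉ = 11.424 − 4.83 = 6.594
L/L_☉ = 10^(−0.4 × 6.594) = 2.304×10^-3

L/L_☉ ≈ 2.3×10^-3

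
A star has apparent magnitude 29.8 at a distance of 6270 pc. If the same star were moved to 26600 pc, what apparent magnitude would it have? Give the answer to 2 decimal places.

Flux ∝ 1/d², so Δm = 5 log₁₀(d₂/d₁) = 5 log₁₀(26600/6270) = 3.138
m₂ = m₁ + Δm = 29.8 + (3.138) = 32.938

m ≈ 32.94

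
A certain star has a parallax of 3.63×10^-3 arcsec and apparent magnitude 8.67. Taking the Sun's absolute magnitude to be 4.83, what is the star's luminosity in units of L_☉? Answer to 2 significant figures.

L/L_☉ ≈ 22

d = 1/p = 1/3.63×10^-3″ = 275.5 pc
M = m − 5 log₁₀ d + 5 = 8.67 − 5·2.4401 + 5 = 1.470
M − M_☉ = 1.470 − 4.83 = -3.360
L/L_☉ = 10^(−0.4 × -3.360) = 22.09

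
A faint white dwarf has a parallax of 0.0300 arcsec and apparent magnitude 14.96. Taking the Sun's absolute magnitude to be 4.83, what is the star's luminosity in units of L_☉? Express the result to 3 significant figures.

L/L_☉ ≈ 9.86×10^-4

d = 1/p = 1/0.0300″ = 33.33 pc
M = m − 5 log₁₀ d + 5 = 14.96 − 5·1.5229 + 5 = 12.346
M − M_☉ = 12.346 − 4.83 = 7.516
L/L_☉ = 10^(−0.4 × 7.516) = 9.857×10^-4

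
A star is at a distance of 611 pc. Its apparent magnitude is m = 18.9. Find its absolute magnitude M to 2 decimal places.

5 log₁₀(d/10 pc) = 5 log₁₀(611.0) − 5 = 8.930
M = m − 5 log₁₀(d/10) = 18.9 − 8.930 = 9.970

M ≈ 9.97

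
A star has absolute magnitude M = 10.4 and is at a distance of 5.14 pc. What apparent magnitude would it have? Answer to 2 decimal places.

m ≈ 8.95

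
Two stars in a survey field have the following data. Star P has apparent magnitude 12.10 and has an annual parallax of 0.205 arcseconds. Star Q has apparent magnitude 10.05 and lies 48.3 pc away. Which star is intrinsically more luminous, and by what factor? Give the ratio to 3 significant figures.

Star P: d = 1/p = 1/0.205″ = 4.878 pc
Star P: M = m − 5 log₁₀ d + 5 = 12.10 − 5·0.6882 + 5 = 13.659
Star Q: M = m − 5 log₁₀ d + 5 = 10.05 − 5·1.6839 + 5 = 6.630
ΔM = M_P − M_Q = 13.659 − (6.630) = 7.029; smaller M is more luminous → Star Q.
L ratio = 10^(0.4 |ΔM|) = 10^2.811 = 647.7

Star Q is more luminous, by a factor of 648.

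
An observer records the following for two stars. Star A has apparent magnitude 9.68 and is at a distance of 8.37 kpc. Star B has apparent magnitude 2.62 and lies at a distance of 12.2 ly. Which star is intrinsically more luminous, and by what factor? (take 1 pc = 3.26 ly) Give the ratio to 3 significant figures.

Star A: d = 8.37 kpc = 8370 pc
Star A: M = m − 5 log₁₀ d + 5 = 9.68 − 5·3.9227 + 5 = -4.934
Star B: d = 12.2 ly / 3.26 = 3.742 pc
Star B: M = m − 5 log₁₀ d + 5 = 2.62 − 5·0.5731 + 5 = 4.754
ΔM = M_A − M_B = -4.934 − (4.754) = -9.688; smaller M is more luminous → Star A.
L ratio = 10^(0.4 |ΔM|) = 10^3.875 = 7502

Star A is more luminous, by a factor of 7500.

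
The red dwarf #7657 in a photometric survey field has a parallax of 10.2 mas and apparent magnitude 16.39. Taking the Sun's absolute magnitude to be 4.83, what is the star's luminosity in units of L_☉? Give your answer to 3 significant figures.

d = 1/p = 1000/10.2 mas = 98.04 pc
M = m − 5 log₁₀ d + 5 = 16.39 − 5·1.9914 + 5 = 11.433
M − M_☉ = 11.433 − 4.83 = 6.603
L/L_☉ = 10^(−0.4 × 6.603) = 2.285×10^-3

L/L_☉ ≈ 2.28×10^-3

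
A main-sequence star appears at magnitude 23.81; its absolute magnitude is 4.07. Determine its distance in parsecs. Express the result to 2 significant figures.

d ≈ 89000 pc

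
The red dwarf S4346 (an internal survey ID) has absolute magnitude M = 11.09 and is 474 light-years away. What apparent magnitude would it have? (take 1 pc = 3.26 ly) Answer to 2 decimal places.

d = 474 ly / 3.26 = 145.4 pc
m = M + 5 log₁₀ d − 5 = 11.09 + 5·2.1626 − 5 = 16.903

m ≈ 16.90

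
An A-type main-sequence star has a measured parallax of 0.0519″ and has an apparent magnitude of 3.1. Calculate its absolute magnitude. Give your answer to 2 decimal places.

M ≈ 1.68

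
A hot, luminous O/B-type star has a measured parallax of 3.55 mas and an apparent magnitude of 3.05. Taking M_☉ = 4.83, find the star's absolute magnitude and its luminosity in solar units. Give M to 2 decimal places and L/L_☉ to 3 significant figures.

d = 1/p = 1000/3.55 mas = 281.7 pc
M = m − 5 log₁₀ d + 5 = 3.05 − 5·2.4498 + 5 = -4.199
M − M_☉ = -4.199 − 4.83 = -9.029
L/L_☉ = 10^(−0.4 × -9.029) = 4088

M ≈ -4.20; L/L_☉ ≈ 4090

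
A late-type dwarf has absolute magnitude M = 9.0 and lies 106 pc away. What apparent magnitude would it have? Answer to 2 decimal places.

m = M + 5 log₁₀ d − 5 = 9.0 + 5·2.0253 − 5 = 14.127

m ≈ 14.13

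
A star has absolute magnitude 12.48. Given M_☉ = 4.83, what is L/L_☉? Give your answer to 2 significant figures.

L/L_☉ ≈ 8.7×10^-4

M − M_☉ = 12.48 − 4.83 = 7.650
L/L_☉ = 10^(−0.4 (M − M_☉)) = 10^-3.060 = 8.710×10^-4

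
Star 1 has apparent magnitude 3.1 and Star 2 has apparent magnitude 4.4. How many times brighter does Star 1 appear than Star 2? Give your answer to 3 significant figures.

3.31

Magnitude difference = -1.3
Flux ratio = 10^(−0.4 Δm) = 10^(−0.4 × -1.3) = 10^0.520 = 3.311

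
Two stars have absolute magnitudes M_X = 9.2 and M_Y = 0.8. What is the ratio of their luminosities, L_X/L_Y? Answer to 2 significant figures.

L_X/L_Y ≈ 4.4×10^-4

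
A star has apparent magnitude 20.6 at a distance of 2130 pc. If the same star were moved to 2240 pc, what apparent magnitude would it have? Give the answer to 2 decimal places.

m ≈ 20.71

Flux ∝ 1/d², so Δm = 5 log₁₀(d₂/d₁) = 5 log₁₀(2240/2130) = 0.109
m₂ = m₁ + Δm = 20.6 + (0.109) = 20.709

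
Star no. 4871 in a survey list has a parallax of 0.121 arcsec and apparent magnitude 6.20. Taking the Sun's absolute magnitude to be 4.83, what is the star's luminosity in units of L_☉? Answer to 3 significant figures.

d = 1/p = 1/0.121″ = 8.264 pc
M = m − 5 log₁₀ d + 5 = 6.20 − 5·0.9172 + 5 = 6.614
M − M_☉ = 6.614 − 4.83 = 1.784
L/L_☉ = 10^(−0.4 × 1.784) = 0.1934

L/L_☉ ≈ 0.193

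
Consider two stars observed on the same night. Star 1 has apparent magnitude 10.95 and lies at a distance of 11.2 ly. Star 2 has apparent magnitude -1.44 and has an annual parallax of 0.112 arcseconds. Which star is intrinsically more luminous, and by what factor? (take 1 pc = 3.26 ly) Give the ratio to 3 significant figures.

Star 1: d = 11.2 ly / 3.26 = 3.436 pc
Star 1: M = m − 5 log₁₀ d + 5 = 10.95 − 5·0.5360 + 5 = 13.270
Star 2: d = 1/p = 1/0.112″ = 8.929 pc
Star 2: M = m − 5 log₁₀ d + 5 = -1.44 − 5·0.9508 + 5 = -1.194
ΔM = M_1 − M_2 = 13.270 − (-1.194) = 14.464; smaller M is more luminous → Star 2.
L ratio = 10^(0.4 |ΔM|) = 10^5.786 = 610300

Star 2 is more luminous, by a factor of 610000.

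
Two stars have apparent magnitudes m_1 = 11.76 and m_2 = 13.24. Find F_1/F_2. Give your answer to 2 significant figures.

F_1/F_2 ≈ 3.9

Δm = 11.76 − (13.24) = -1.48
Flux ratio = 10^(−0.4 Δm) = 10^(−0.4 × -1.48) = 10^0.592 = 3.908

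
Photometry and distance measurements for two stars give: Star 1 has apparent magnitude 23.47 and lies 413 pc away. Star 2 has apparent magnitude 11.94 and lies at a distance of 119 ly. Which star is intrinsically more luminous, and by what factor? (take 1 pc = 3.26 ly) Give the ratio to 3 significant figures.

Star 1: M = m − 5 log₁₀ d + 5 = 23.47 − 5·2.6160 + 5 = 15.390
Star 2: d = 119 ly / 3.26 = 36.50 pc
Star 2: M = m − 5 log₁₀ d + 5 = 11.94 − 5·1.5623 + 5 = 9.128
ΔM = M_1 − M_2 = 15.390 − (9.128) = 6.262; smaller M is more luminous → Star 2.
L ratio = 10^(0.4 |ΔM|) = 10^2.505 = 319.7

Star 2 is more luminous, by a factor of 320.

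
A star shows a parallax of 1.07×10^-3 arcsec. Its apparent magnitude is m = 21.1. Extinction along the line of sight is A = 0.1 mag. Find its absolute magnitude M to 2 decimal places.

M ≈ 11.15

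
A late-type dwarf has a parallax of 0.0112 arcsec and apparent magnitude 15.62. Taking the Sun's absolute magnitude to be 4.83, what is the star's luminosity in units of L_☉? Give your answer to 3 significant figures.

d = 1/p = 1/0.0112″ = 89.29 pc
M = m − 5 log₁₀ d + 5 = 15.62 − 5·1.9508 + 5 = 10.866
M − M_☉ = 10.866 − 4.83 = 6.036
L/L_☉ = 10^(−0.4 × 6.036) = 3.851×10^-3

L/L_☉ ≈ 3.85×10^-3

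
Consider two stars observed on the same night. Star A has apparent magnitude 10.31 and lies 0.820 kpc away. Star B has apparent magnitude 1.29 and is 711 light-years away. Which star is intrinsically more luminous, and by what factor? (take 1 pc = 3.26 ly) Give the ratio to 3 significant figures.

Star A: d = 0.820 kpc = 820.0 pc
Star A: M = m − 5 log₁₀ d + 5 = 10.31 − 5·2.9138 + 5 = 0.741
Star B: d = 711 ly / 3.26 = 218.1 pc
Star B: M = m − 5 log₁₀ d + 5 = 1.29 − 5·2.3387 + 5 = -5.403
ΔM = M_A − M_B = 0.741 − (-5.403) = 6.144; smaller M is more luminous → Star B.
L ratio = 10^(0.4 |ΔM|) = 10^2.458 = 286.9

Star B is more luminous, by a factor of 287.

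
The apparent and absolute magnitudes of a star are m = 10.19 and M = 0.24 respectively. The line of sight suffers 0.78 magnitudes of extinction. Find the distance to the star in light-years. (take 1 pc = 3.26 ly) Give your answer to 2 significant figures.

d ≈ 2200 ly

m − M = 5 log₁₀(d/10 pc) + A  ⇒  10.19 − (0.24) − 0.78 = 5 log₁₀(d/10)
9.170 = 5 log₁₀(d/10)
log₁₀ d = (m − M − A)/5 + 1 = 2.8340
d = 10^2.8340 = 682.3 pc
= 2224 ly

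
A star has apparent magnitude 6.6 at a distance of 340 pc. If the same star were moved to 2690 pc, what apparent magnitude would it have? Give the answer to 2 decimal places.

m ≈ 11.09

Flux ∝ 1/d², so Δm = 5 log₁₀(d₂/d₁) = 5 log₁₀(2690/340) = 4.491
m₂ = m₁ + Δm = 6.6 + (4.491) = 11.091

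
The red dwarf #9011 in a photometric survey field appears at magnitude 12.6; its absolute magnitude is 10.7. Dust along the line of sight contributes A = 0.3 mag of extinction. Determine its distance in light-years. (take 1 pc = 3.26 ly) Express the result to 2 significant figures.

m − M = 5 log₁₀(d/10 pc) + A  ⇒  12.6 − (10.7) − 0.3 = 5 log₁₀(d/10)
1.600 = 5 log₁₀(d/10)
log₁₀ d = (m − M − A)/5 + 1 = 1.3200
d = 10^1.3200 = 20.89 pc
= 68.11 ly

d ≈ 68 ly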